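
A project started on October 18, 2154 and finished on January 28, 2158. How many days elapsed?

1198

Day-of-year of October 18, 2154: 291.
Day-of-year of January 28, 2158: 28.
2154 has 365 days, so 365 − 291 = 74 days remain in 2154.
Full years: 2155: 365; 2156: 366; 2157: 365. Sum = 1096.
Total: 74 + 1096 + 28 = 1198 days.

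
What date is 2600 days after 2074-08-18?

2081-09-30

Count 2600 days after August 18, 2074:
From August 18, 2074 to August 18, 2081: 7 years, of which 2 contain a Feb 29 — 5×365 + 2×366 = 2557 days.
August 2081: 31 − 18 = 13 days remain.
September 1–30, 2081: 30 days.
Residual: 43 days.
Total: 2600 days.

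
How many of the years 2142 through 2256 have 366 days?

28

Years divisible by 4: 2144, 2148, …, 2256 — 29 in all.
Of these, 2200 is divisible by 100 but not 400, so not leap.
Leap years: 29 − 1 = 28.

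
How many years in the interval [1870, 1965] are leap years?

23

Years divisible by 4: 1872, 1876, …, 1964 — 24 in all.
Of these, 1900 is divisible by 100 but not 400, so not leap.
Leap years: 24 − 1 = 23.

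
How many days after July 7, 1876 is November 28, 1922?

Day-of-year of July 7, 1876: 189.
Day-of-year of November 28, 1922: 332.
1876 has 366 days, so 366 − 189 = 177 days remain in 1876.
Full years 1877–1921: 35 common + 10 leap = 35×365 + 10×366 = 16435 days.
Total: 177 + 16435 + 332 = 16944 days.

16944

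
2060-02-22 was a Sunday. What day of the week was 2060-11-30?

February 2060: 29 − 22 = 7 days remain (2060 is a leap year, so February has 29 days).
Then March (31), April (30), May (31), June (30), July (31), August (31), September (30), October (31): 31 + 30 + 31 + 30 + 31 + 31 + 30 + 31 = 245 days.
November 1–30, 2060: 30 days.
Total: 7 + 245 + 30 = 282 days.
282 mod 7 = 2, so 2 days after Sunday is Tuesday.

Tuesday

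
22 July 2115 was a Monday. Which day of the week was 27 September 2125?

From July 22, 2115 to July 22, 2125: 10 years, of which 3 contain a Feb 29 — 7×365 + 3×366 = 3653 days.
July 2125: 31 − 22 = 9 days remain.
Then August (31): 31 days.
September 1–27, 2125: 27 days.
Residual: 67 days.
Total: 3720 days.
3720 mod 7 = 3, so 3 days after Monday is Thursday.

Thursday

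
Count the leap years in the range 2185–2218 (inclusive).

Years divisible by 4 in [2185, 2218]: 2188, 2192, 2196, 2200, 2204, 2208, 2212, 2216.
Of these, 2200 is divisible by 100 but not 400, so not leap.
Leap years: 8 − 1 = 7.

7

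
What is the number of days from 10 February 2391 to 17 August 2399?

From February 10, 2391 to February 10, 2399: 8 years, of which 2 contain a Feb 29 — 6×365 + 2×366 = 2922 days.
February 2399: 28 − 10 = 18 days remain (2399 is not a leap year, so February has 28 days).
Then March (31), April (30), May (31), June (30), July (31): 31 + 30 + 31 + 30 + 31 = 153 days.
August 1–17, 2399: 17 days.
Residual: 188 days.
Total: 3110 days.

3110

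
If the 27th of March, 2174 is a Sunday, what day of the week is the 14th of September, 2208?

Wednesday

Day-of-year of March 27, 2174: 86.
Day-of-year of September 14, 2208: 258.
2174 has 365 days, so 365 − 86 = 279 days remain in 2174.
Full years 2175–2207: 26 common + 7 leap = 26×365 + 7×366 = 12052 days.
Total: 279 + 12052 + 258 = 12589 days.
12589 mod 7 = 3, so 3 days after Sunday is Wednesday.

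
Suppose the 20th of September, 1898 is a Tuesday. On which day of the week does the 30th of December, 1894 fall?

Count forward from the earlier date (December 30, 1894) to the later (September 20, 1898):
Day-of-year of December 30, 1894: 364.
Day-of-year of September 20, 1898: 263.
1894 has 365 days, so 365 − 364 = 1 days remain in 1894.
Full years: 1895: 365; 1896: 366; 1897: 365. Sum = 1096.
Total: 1 + 1096 + 263 = 1360 days.
1360 mod 7 = 2, so 2 days before Tuesday is Sunday.

Sunday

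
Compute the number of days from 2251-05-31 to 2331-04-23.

29181

From May 31, 2251 to May 31, 2330: 79 years, of which 19 contain a Feb 29 — 60×365 + 19×366 = 28854 days.
(2300 is not a leap year (divisible by 100 but not 400).)
May 2330: 31 − 31 = 0 days remain.
Then 10 full months totalling 304 days.
April 1–23, 2331: 23 days.
Residual: 327 days.
Total: 29181 days.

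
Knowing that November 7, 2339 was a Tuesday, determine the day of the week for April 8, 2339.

Count forward from the earlier date (April 8, 2339) to the later (November 7, 2339):
April 2339: 30 − 8 = 22 days remain.
Then May (31), June (30), July (31), August (31), September (30), October (31): 31 + 30 + 31 + 31 + 30 + 31 = 184 days.
November 1–7, 2339: 7 days.
Total: 22 + 184 + 7 = 213 days.
213 mod 7 = 3, so 3 days before Tuesday is Saturday.

Saturday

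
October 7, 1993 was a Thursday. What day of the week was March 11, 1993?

Thursday

Count forward from the earlier date (March 11, 1993) to the later (October 7, 1993):
March 1993: 31 − 11 = 20 days remain.
Then April (30), May (31), June (30), July (31), August (31), September (30): 30 + 31 + 30 + 31 + 31 + 30 = 183 days.
October 1–7, 1993: 7 days.
Total: 20 + 183 + 7 = 210 days.
210 is a multiple of 7, so March 11, 1993 falls on the same weekday: Thursday.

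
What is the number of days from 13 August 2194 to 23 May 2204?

From August 13, 2194 to August 13, 2203: 9 years, of which 1 contains a Feb 29 — 8×365 + 1×366 = 3286 days.
(2200 is not a leap year (divisible by 100 but not 400).)
August 2203: 31 − 13 = 18 days remain.
Then September (30), October (31), November (30), December (31), January (31), February 2204 (29), March (31), April (30): 30 + 31 + 30 + 31 + 31 + 29 + 31 + 30 = 243 days.
May 1–23, 2204: 23 days.
Residual: 284 days.
Total: 3570 days.

3570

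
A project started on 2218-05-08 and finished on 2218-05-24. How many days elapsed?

Within May 2218: 24 − 8 = 16 days.

16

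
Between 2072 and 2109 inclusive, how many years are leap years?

Years divisible by 4 in [2072, 2109]: 2072, 2076, 2080, 2084, 2088, 2092, 2096, 2100, 2104, 2108.
Of these, 2100 is divisible by 100 but not 400, so not leap.
Leap years: 10 − 1 = 9.

9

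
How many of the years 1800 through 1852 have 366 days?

13

Years divisible by 4: 1800, 1804, …, 1852 — 14 in all.
Of these, 1800 is divisible by 100 but not 400, so not leap.
Leap years: 14 − 1 = 13.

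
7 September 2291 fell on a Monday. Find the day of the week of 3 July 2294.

Tuesday

September 7, 2291 → September 7, 2292: 366 days (2292 is a leap year).
September 7, 2292 → September 7, 2293: 365 days.
September 2293: 30 − 7 = 23 days remain.
Then 9 full months totalling 273 days.
July 1–3, 2294: 3 days.
Residual: 299 days.
Total: 1030 days.
1030 mod 7 = 1, so 1 day after Monday is Tuesday.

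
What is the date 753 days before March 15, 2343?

February 20, 2341

Count 753 days before March 15, 2343:
February 2341: 28 − 20 = 8 days remain (2341 is not a leap year, so February has 28 days).
Then 24 full months totalling 730 days.
March 1–15, 2343: 15 days.
Total: 8 + 730 + 15 = 753 days.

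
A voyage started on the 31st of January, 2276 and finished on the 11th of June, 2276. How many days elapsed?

January 2276: 31 − 31 = 0 days remain.
Then February 2276 (29), March (31), April (30), May (31): 29 + 31 + 30 + 31 = 121 days.
June 1–11, 2276: 11 days.
Total: 0 + 121 + 11 = 132 days.

132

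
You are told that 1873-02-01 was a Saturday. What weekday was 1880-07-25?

From February 1, 1873 to February 1, 1880: 7 years, of which 1 contains a Feb 29 — 6×365 + 1×366 = 2556 days.
February 1880: 29 − 1 = 28 days remain (1880 is a leap year, so February has 29 days).
Then March (31), April (30), May (31), June (30): 31 + 30 + 31 + 30 = 122 days.
July 1–25, 1880: 25 days.
Residual: 175 days.
Total: 2731 days.
2731 mod 7 = 1, so 1 day after Saturday is Sunday.

Sunday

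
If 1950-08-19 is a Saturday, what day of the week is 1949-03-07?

Monday

Count forward from the earlier date (March 7, 1949) to the later (August 19, 1950):
Day-of-year of March 7, 1949: 66.
Day-of-year of August 19, 1950: 231.
1949 has 365 days, so 365 − 66 = 299 days remain in 1949.
Total: 299 + 231 = 530 days.
530 mod 7 = 5, so 5 days before Saturday is Monday.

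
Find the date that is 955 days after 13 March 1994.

23 October 1996

Count 955 days after March 13, 1994:
March 1994: 31 − 13 = 18 days remain.
Then 30 full months totalling 914 days.
October 1–23, 1996: 23 days.
Total: 18 + 914 + 23 = 955 days.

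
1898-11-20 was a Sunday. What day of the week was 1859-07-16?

Saturday

Count forward from the earlier date (July 16, 1859) to the later (November 20, 1898):
From July 16, 1859 to July 16, 1898: 39 years, of which 10 contain a Feb 29 — 29×365 + 10×366 = 14245 days.
July 1898: 31 − 16 = 15 days remain.
Then August (31), September (30), October (31): 31 + 30 + 31 = 92 days.
November 1–20, 1898: 20 days.
Residual: 127 days.
Total: 14372 days.
14372 mod 7 = 1, so 1 day before Sunday is Saturday.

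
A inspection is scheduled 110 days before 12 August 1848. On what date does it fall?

24 April 1848

Count 110 days before August 12, 1848:
April 1848: 30 − 24 = 6 days remain.
Then May (31), June (30), July (31): 31 + 30 + 31 = 92 days.
August 1–12, 1848: 12 days.
Total: 6 + 92 + 12 = 110 days.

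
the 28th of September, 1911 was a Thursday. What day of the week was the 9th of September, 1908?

Wednesday

Count forward from the earlier date (September 9, 1908) to the later (September 28, 1911):
Day-of-year of September 9, 1908: 253.
Day-of-year of September 28, 1911: 271.
1908 has 366 days, so 366 − 253 = 113 days remain in 1908.
Full years: 1909: 365; 1910: 365. Sum = 730.
Total: 113 + 730 + 271 = 1114 days.
1114 mod 7 = 1, so 1 day before Thursday is Wednesday.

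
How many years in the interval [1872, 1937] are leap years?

16

Years divisible by 4: 1872, 1876, …, 1936 — 17 in all.
Of these, 1900 is divisible by 100 but not 400, so not leap.
Leap years: 17 − 1 = 16.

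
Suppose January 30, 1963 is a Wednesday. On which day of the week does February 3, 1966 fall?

Day-of-year of January 30, 1963: 30.
Day-of-year of February 3, 1966: 34.
1963 has 365 days, so 365 − 30 = 335 days remain in 1963.
Full years: 1964: 366; 1965: 365. Sum = 731.
Total: 335 + 731 + 34 = 1100 days.
1100 mod 7 = 1, so 1 day after Wednesday is Thursday.

Thursday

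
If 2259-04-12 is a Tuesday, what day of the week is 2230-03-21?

Sunday

Count forward from the earlier date (March 21, 2230) to the later (April 12, 2259):
From March 21, 2230 to March 21, 2259: 29 years, of which 7 contain a Feb 29 — 22×365 + 7×366 = 10592 days.
March 2259: 31 − 21 = 10 days remain.
April 1–12, 2259: 12 days.
Residual: 22 days.
Total: 10614 days.
10614 mod 7 = 2, so 2 days before Tuesday is Sunday.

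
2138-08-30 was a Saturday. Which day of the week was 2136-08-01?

Wednesday

Count forward from the earlier date (August 1, 2136) to the later (August 30, 2138):
August 1, 2136 → August 1, 2137: 365 days.
August 1, 2137 → August 1, 2138: 365 days.
Within August 2138: 30 − 1 = 29 days.
Total: 759 days.
759 mod 7 = 3, so 3 days before Saturday is Wednesday.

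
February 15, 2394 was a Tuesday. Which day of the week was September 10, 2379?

Monday

Count forward from the earlier date (September 10, 2379) to the later (February 15, 2394):
From September 10, 2379 to September 10, 2393: 14 years, of which 4 contain a Feb 29 — 10×365 + 4×366 = 5114 days.
September 2393: 30 − 10 = 20 days remain.
Then October (31), November (30), December (31), January (31): 31 + 30 + 31 + 31 = 123 days.
February 1–15, 2394: 15 days (2394 is not a leap year).
Residual: 158 days.
Total: 5272 days.
5272 mod 7 = 1, so 1 day before Tuesday is Monday.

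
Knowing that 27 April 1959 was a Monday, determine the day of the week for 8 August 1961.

Tuesday

Day-of-year of April 27, 1959: 117.
Day-of-year of August 8, 1961: 220.
1959 has 365 days, so 365 − 117 = 248 days remain in 1959.
Full years: 1960: 366. Sum = 366.
Total: 248 + 366 + 220 = 834 days.
834 mod 7 = 1, so 1 day after Monday is Tuesday.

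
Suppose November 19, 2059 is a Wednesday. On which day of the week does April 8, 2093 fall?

From November 19, 2059 to November 19, 2092: 33 years, of which 9 contain a Feb 29 — 24×365 + 9×366 = 12054 days.
November 2092: 30 − 19 = 11 days remain.
Then December (31), January (31), February 2093 (28), March (31): 31 + 31 + 28 + 31 = 121 days.
April 1–8, 2093: 8 days.
Residual: 140 days.
Total: 12194 days.
12194 is a multiple of 7, so April 8, 2093 falls on the same weekday: Wednesday.

Wednesday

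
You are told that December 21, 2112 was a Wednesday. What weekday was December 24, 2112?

Within December 2112: 24 − 21 = 3 days.
3 mod 7 = 3, so 3 days after Wednesday is Saturday.

Saturday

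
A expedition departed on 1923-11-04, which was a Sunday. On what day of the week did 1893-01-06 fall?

Friday

Count forward from the earlier date (January 6, 1893) to the later (November 4, 1923):
From January 6, 1893 to January 6, 1923: 30 years, of which 6 contain a Feb 29 — 24×365 + 6×366 = 10956 days.
(1900 is not a leap year (divisible by 100 but not 400).)
January 1923: 31 − 6 = 25 days remain.
Then 9 full months totalling 273 days.
November 1–4, 1923: 4 days.
Residual: 302 days.
Total: 11258 days.
11258 mod 7 = 2, so 2 days before Sunday is Friday.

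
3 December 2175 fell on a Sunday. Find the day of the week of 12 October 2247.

Tuesday

From December 3, 2175 to December 3, 2246: 71 years, of which 17 contain a Feb 29 — 54×365 + 17×366 = 25932 days.
(2200 is not a leap year (divisible by 100 but not 400).)
December 2246: 31 − 3 = 28 days remain.
Then 9 full months totalling 273 days.
October 1–12, 2247: 12 days.
Residual: 313 days.
Total: 26245 days.
26245 mod 7 = 2, so 2 days after Sunday is Tuesday.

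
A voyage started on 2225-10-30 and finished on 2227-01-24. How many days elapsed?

Day-of-year of October 30, 2225: 303.
Day-of-year of January 24, 2227: 24.
2225 has 365 days, so 365 − 303 = 62 days remain in 2225.
Full years: 2226: 365. Sum = 365.
Total: 62 + 365 + 24 = 451 days.

451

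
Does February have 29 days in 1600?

Yes

1600 is a leap year (divisible by 400).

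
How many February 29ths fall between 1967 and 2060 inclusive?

24

Years divisible by 4: 1968, 1972, …, 2060 — 24 in all.
2000 is divisible by 400, so still leap.
No century exceptions apply. Count: 24.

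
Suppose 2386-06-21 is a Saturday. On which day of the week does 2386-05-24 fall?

Saturday

Count forward from the earlier date (May 24, 2386) to the later (June 21, 2386):
May 2386: 31 − 24 = 7 days remain.
June 1–21, 2386: 21 days.
Total: 7 + 21 = 28 days.
28 is a multiple of 7, so 2386-05-24 falls on the same weekday: Saturday.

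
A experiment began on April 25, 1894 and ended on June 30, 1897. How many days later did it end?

April 25, 1894 → April 25, 1895: 365 days.
April 25, 1895 → April 25, 1896: 366 days (1896 is a leap year).
April 25, 1896 → April 25, 1897: 365 days.
April 1897: 30 − 25 = 5 days remain.
Then May (31): 31 days.
June 1–30, 1897: 30 days.
Residual: 66 days.
Total: 1162 days.

1162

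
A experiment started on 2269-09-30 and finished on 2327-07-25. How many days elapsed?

21116

From September 30, 2269 to September 30, 2326: 57 years, of which 13 contain a Feb 29 — 44×365 + 13×366 = 20818 days.
(2300 is not a leap year (divisible by 100 but not 400).)
September 2326: 30 − 30 = 0 days remain.
Then 9 full months totalling 273 days.
July 1–25, 2327: 25 days.
Residual: 298 days.
Total: 21116 days.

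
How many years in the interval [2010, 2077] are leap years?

17

Years divisible by 4: 2012, 2016, …, 2076 — 17 in all.
No century exceptions apply. Count: 17.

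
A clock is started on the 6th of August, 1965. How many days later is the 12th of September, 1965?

37

August 1965: 31 − 6 = 25 days remain.
September 1–12, 1965: 12 days.
Total: 25 + 12 = 37 days.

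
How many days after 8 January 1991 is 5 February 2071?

29248

From January 8, 1991 to January 8, 2071: 80 years, of which 20 contain a Feb 29 — 60×365 + 20×366 = 29220 days.
(2000 is a leap year (divisible by 400).)
January 2071: 31 − 8 = 23 days remain.
February 1–5, 2071: 5 days (2071 is not a leap year).
Residual: 28 days.
Total: 29248 days.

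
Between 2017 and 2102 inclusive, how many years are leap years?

20

Years divisible by 4: 2020, 2024, …, 2100 — 21 in all.
Of these, 2100 is divisible by 100 but not 400, so not leap.
Leap years: 21 − 1 = 20.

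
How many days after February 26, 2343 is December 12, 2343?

February 2343: 28 − 26 = 2 days remain (2343 is not a leap year, so February has 28 days).
Then 9 full months totalling 275 days.
December 1–12, 2343: 12 days.
Total: 2 + 275 + 12 = 289 days.

289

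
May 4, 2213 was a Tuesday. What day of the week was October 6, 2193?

Sunday

Count forward from the earlier date (October 6, 2193) to the later (May 4, 2213):
Day-of-year of October 6, 2193: 279.
Day-of-year of May 4, 2213: 124.
2193 has 365 days, so 365 − 279 = 86 days remain in 2193.
Full years 2194–2212: 15 common + 4 leap = 15×365 + 4×366 = 6939 days.
Total: 86 + 6939 + 124 = 7149 days.
7149 mod 7 = 2, so 2 days before Tuesday is Sunday.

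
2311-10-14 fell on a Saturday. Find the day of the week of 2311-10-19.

Thursday

Within October 2311: 19 − 14 = 5 days.
5 mod 7 = 5, so 5 days after Saturday is Thursday.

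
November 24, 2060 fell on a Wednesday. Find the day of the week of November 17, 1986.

Monday

Count forward from the earlier date (November 17, 1986) to the later (November 24, 2060):
From November 17, 1986 to November 17, 2060: 74 years, of which 19 contain a Feb 29 — 55×365 + 19×366 = 27029 days.
(2000 is a leap year (divisible by 400).)
Within November 2060: 24 − 17 = 7 days.
Total: 27036 days.
27036 mod 7 = 2, so 2 days before Wednesday is Monday.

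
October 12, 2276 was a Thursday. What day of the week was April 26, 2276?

Count forward from the earlier date (April 26, 2276) to the later (October 12, 2276):
April 2276: 30 − 26 = 4 days remain.
Then May (31), June (30), July (31), August (31), September (30): 31 + 30 + 31 + 31 + 30 = 153 days.
October 1–12, 2276: 12 days.
Total: 4 + 153 + 12 = 169 days.
169 mod 7 = 1, so 1 day before Thursday is Wednesday.

Wednesday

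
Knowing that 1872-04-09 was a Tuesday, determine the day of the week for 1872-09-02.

Monday

April 1872: 30 − 9 = 21 days remain.
Then May (31), June (30), July (31), August (31): 31 + 30 + 31 + 31 = 123 days.
September 1–2, 1872: 2 days.
Total: 21 + 123 + 2 = 146 days.
146 mod 7 = 6, so 6 days after Tuesday is Monday.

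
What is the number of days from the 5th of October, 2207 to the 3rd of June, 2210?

October 5, 2207 → October 5, 2208: 366 days (2208 is a leap year).
October 5, 2208 → October 5, 2209: 365 days.
October 2209: 31 − 5 = 26 days remain.
Then November (30), December (31), January (31), February 2210 (28), March (31), April (30), May (31): 30 + 31 + 31 + 28 + 31 + 30 + 31 = 212 days.
June 1–3, 2210: 3 days.
Residual: 241 days.
Total: 972 days.

972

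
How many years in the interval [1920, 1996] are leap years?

Years divisible by 4: 1920, 1924, …, 1996 — 20 in all.
No century exceptions apply. Count: 20.

20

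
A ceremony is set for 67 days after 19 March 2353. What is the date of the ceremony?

25 May 2353

Count 67 days after March 19, 2353:
March 2353: 31 − 19 = 12 days remain.
Then April (30): 30 days.
May 1–25, 2353: 25 days.
Total: 12 + 30 + 25 = 67 days.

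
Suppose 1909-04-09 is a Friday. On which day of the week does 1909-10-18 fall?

April 1909: 30 − 9 = 21 days remain.
Then May (31), June (30), July (31), August (31), September (30): 31 + 30 + 31 + 31 + 30 = 153 days.
October 1–18, 1909: 18 days.
Total: 21 + 153 + 18 = 192 days.
192 mod 7 = 3, so 3 days after Friday is Monday.

Monday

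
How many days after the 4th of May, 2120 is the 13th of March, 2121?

313

May 2120: 31 − 4 = 27 days remain.
Then 9 full months totalling 273 days.
March 1–13, 2121: 13 days.
Total: 27 + 273 + 13 = 313 days.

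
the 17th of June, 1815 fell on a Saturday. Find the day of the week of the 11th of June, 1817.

Day-of-year of June 17, 1815: 168.
Day-of-year of June 11, 1817: 162.
1815 has 365 days, so 365 − 168 = 197 days remain in 1815.
Full years: 1816: 366. Sum = 366.
Total: 197 + 366 + 162 = 725 days.
725 mod 7 = 4, so 4 days after Saturday is Wednesday.

Wednesday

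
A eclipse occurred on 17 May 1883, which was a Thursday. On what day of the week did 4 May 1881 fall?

Count forward from the earlier date (May 4, 1881) to the later (May 17, 1883):
May 4, 1881 → May 4, 1882: 365 days.
May 4, 1882 → May 4, 1883: 365 days.
Within May 1883: 17 − 4 = 13 days.
Total: 743 days.
743 mod 7 = 1, so 1 day before Thursday is Wednesday.

Wednesday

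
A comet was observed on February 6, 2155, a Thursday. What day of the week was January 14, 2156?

Wednesday

February 2155: 28 − 6 = 22 days remain (2155 is not a leap year, so February has 28 days).
Then 10 full months totalling 306 days.
January 1–14, 2156: 14 days.
Residual: 342 days.
Total: 342 days.
342 mod 7 = 6, so 6 days after Thursday is Wednesday.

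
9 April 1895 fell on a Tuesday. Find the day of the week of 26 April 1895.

Friday

Within April 1895: 26 − 9 = 17 days.
17 mod 7 = 3, so 3 days after Tuesday is Friday.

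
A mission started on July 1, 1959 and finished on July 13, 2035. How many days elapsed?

From July 1, 1959 to July 1, 2035: 76 years, of which 19 contain a Feb 29 — 57×365 + 19×366 = 27759 days.
(2000 is a leap year (divisible by 400).)
Within July 2035: 13 − 1 = 12 days.
Total: 27771 days.

27771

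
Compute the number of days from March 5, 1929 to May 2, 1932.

March 5, 1929 → March 5, 1930: 365 days.
March 5, 1930 → March 5, 1931: 365 days.
March 5, 1931 → March 5, 1932: 366 days (1932 is a leap year).
March 1932: 31 − 5 = 26 days remain.
Then April (30): 30 days.
May 1–2, 1932: 2 days.
Residual: 58 days.
Total: 1154 days.

1154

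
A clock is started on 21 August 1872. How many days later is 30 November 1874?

Day-of-year of August 21, 1872: 234.
Day-of-year of November 30, 1874: 334.
1872 has 366 days, so 366 − 234 = 132 days remain in 1872.
Full years: 1873: 365. Sum = 365.
Total: 132 + 365 + 334 = 831 days.

831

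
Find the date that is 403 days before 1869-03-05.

1868-01-27

Count 403 days before March 5, 1869:
January 1868: 31 − 27 = 4 days remain.
Then 13 full months totalling 394 days.
March 1–5, 1869: 5 days.
Total: 4 + 394 + 5 = 403 days.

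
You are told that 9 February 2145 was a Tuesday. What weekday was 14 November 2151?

Sunday

Day-of-year of February 9, 2145: 40.
Day-of-year of November 14, 2151: 318.
2145 has 365 days, so 365 − 40 = 325 days remain in 2145.
Full years: 2146: 365; 2147: 365; 2148: 366; 2149: 365; 2150: 365. Sum = 1826.
Total: 325 + 1826 + 318 = 2469 days.
2469 mod 7 = 5, so 5 days after Tuesday is Sunday.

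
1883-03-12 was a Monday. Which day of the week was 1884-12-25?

Thursday

March 1883: 31 − 12 = 19 days remain.
Then 20 full months totalling 610 days.
December 1–25, 1884: 25 days.
Total: 19 + 610 + 25 = 654 days.
654 mod 7 = 3, so 3 days after Monday is Thursday.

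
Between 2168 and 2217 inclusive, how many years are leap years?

Years divisible by 4: 2168, 2172, …, 2216 — 13 in all.
Of these, 2200 is divisible by 100 but not 400, so not leap.
Leap years: 13 − 1 = 12.

12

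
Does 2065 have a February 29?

No

2065 is not a leap year.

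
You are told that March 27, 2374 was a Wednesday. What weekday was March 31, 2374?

Sunday

Within March 2374: 31 − 27 = 4 days.
4 mod 7 = 4, so 4 days after Wednesday is Sunday.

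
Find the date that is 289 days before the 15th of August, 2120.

the 31st of October, 2119

Count 289 days before August 15, 2120:
October 2119: 31 − 31 = 0 days remain.
Then 9 full months totalling 274 days.
August 1–15, 2120: 15 days.
Residual: 289 days.
Total: 289 days.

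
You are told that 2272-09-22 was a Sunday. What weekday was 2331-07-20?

Monday

Day-of-year of September 22, 2272: 266.
Day-of-year of July 20, 2331: 201.
2272 has 366 days, so 366 − 266 = 100 days remain in 2272.
Full years 2273–2330: 45 common + 13 leap = 45×365 + 13×366 = 21183 days.
Total: 100 + 21183 + 201 = 21484 days.
21484 mod 7 = 1, so 1 day after Sunday is Monday.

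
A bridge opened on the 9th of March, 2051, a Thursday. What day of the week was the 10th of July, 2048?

Count forward from the earlier date (July 10, 2048) to the later (March 9, 2051):
July 10, 2048 → July 10, 2049: 365 days.
July 10, 2049 → July 10, 2050: 365 days.
July 2050: 31 − 10 = 21 days remain.
Then August (31), September (30), October (31), November (30), December (31), January (31), February 2051 (28): 31 + 30 + 31 + 30 + 31 + 31 + 28 = 212 days.
March 1–9, 2051: 9 days.
Residual: 242 days.
Total: 972 days.
972 mod 7 = 6, so 6 days before Thursday is Friday.

Friday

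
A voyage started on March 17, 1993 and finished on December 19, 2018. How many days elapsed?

From March 17, 1993 to March 17, 2018: 25 years, of which 6 contain a Feb 29 — 19×365 + 6×366 = 9131 days.
(2000 is a leap year (divisible by 400).)
March 2018: 31 − 17 = 14 days remain.
Then April (30), May (31), June (30), July (31), August (31), September (30), October (31), November (30): 30 + 31 + 30 + 31 + 31 + 30 + 31 + 30 = 244 days.
December 1–19, 2018: 19 days.
Residual: 277 days.
Total: 9408 days.

9408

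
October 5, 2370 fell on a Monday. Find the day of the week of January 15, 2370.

Count forward from the earlier date (January 15, 2370) to the later (October 5, 2370):
January 2370: 31 − 15 = 16 days remain.
Then February 2370 (28), March (31), April (30), May (31), June (30), July (31), August (31), September (30): 28 + 31 + 30 + 31 + 30 + 31 + 31 + 30 = 242 days.
October 1–5, 2370: 5 days.
Total: 16 + 242 + 5 = 263 days.
263 mod 7 = 4, so 4 days before Monday is Thursday.

Thursday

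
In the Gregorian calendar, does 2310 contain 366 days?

2310 is not a leap year.

No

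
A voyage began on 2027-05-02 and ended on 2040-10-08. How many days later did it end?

From May 2, 2027 to May 2, 2040: 13 years, of which 4 contain a Feb 29 — 9×365 + 4×366 = 4749 days.
May 2040: 31 − 2 = 29 days remain.
Then June (30), July (31), August (31), September (30): 30 + 31 + 31 + 30 = 122 days.
October 1–8, 2040: 8 days.
Residual: 159 days.
Total: 4908 days.

4908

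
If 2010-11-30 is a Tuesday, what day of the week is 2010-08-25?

Count forward from the earlier date (August 25, 2010) to the later (November 30, 2010):
August 2010: 31 − 25 = 6 days remain.
Then September (30), October (31): 30 + 31 = 61 days.
November 1–30, 2010: 30 days.
Total: 6 + 61 + 30 = 97 days.
97 mod 7 = 6, so 6 days before Tuesday is Wednesday.

Wednesday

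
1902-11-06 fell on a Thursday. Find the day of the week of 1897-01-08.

Friday

Count forward from the earlier date (January 8, 1897) to the later (November 6, 1902):
January 8, 1897 → January 8, 1898: 365 days.
January 8, 1898 → January 8, 1899: 365 days.
January 8, 1899 → January 8, 1900: 365 days.
January 8, 1900 → January 8, 1901: 365 days (1900 is not a leap year (divisible by 100 but not 400)).
January 8, 1901 → January 8, 1902: 365 days.
January 1902: 31 − 8 = 23 days remain.
Then 9 full months totalling 273 days.
November 1–6, 1902: 6 days.
Residual: 302 days.
Total: 2127 days.
2127 mod 7 = 6, so 6 days before Thursday is Friday.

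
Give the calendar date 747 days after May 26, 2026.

June 11, 2028

Count 747 days after May 26, 2026:
May 26, 2026 → May 26, 2027: 365 days.
May 26, 2027 → May 26, 2028: 366 days (2028 is a leap year).
May 2028: 31 − 26 = 5 days remain.
June 1–11, 2028: 11 days.
Residual: 16 days.
Total: 747 days.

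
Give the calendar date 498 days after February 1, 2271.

June 13, 2272

Count 498 days after February 1, 2271:
February 1, 2271 → February 1, 2272: 365 days.
February 2272: 29 − 1 = 28 days remain (2272 is a leap year, so February has 29 days).
Then March (31), April (30), May (31): 31 + 30 + 31 = 92 days.
June 1–13, 2272: 13 days.
Residual: 133 days.
Total: 498 days.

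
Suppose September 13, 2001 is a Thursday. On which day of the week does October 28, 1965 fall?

Thursday

Count forward from the earlier date (October 28, 1965) to the later (September 13, 2001):
Day-of-year of October 28, 1965: 301.
Day-of-year of September 13, 2001: 256.
1965 has 365 days, so 365 − 301 = 64 days remain in 1965.
Full years 1966–2000: 26 common + 9 leap = 26×365 + 9×366 = 12784 days.
Total: 64 + 12784 + 256 = 13104 days.
13104 is a multiple of 7, so October 28, 1965 falls on the same weekday: Thursday.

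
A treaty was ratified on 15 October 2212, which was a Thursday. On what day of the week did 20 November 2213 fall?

October 2212: 31 − 15 = 16 days remain.
Then 12 full months totalling 365 days.
November 1–20, 2213: 20 days.
Total: 16 + 365 + 20 = 401 days.
401 mod 7 = 2, so 2 days after Thursday is Saturday.

Saturday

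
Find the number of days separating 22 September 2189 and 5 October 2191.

743

Day-of-year of September 22, 2189: 265.
Day-of-year of October 5, 2191: 278.
2189 has 365 days, so 365 − 265 = 100 days remain in 2189.
Full years: 2190: 365. Sum = 365.
Total: 100 + 365 + 278 = 743 days.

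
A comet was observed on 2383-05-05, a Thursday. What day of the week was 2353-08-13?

Count forward from the earlier date (August 13, 2353) to the later (May 5, 2383):
From August 13, 2353 to August 13, 2382: 29 years, of which 7 contain a Feb 29 — 22×365 + 7×366 = 10592 days.
August 2382: 31 − 13 = 18 days remain.
Then September (30), October (31), November (30), December (31), January (31), February 2383 (28), March (31), April (30): 30 + 31 + 30 + 31 + 31 + 28 + 31 + 30 = 242 days.
May 1–5, 2383: 5 days.
Residual: 265 days.
Total: 10857 days.
10857 is a multiple of 7, so 2353-08-13 falls on the same weekday: Thursday.

Thursday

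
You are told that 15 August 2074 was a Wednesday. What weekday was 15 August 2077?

Sunday

Day-of-year of August 15, 2074: 227.
Day-of-year of August 15, 2077: 227.
2074 has 365 days, so 365 − 227 = 138 days remain in 2074.
Full years: 2075: 365; 2076: 366. Sum = 731.
Total: 138 + 731 + 227 = 1096 days.
1096 mod 7 = 4, so 4 days after Wednesday is Sunday.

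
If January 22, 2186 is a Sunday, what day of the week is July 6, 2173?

Tuesday

Count forward from the earlier date (July 6, 2173) to the later (January 22, 2186):
From July 6, 2173 to July 6, 2185: 12 years, of which 3 contain a Feb 29 — 9×365 + 3×366 = 4383 days.
July 2185: 31 − 6 = 25 days remain.
Then August (31), September (30), October (31), November (30), December (31): 31 + 30 + 31 + 30 + 31 = 153 days.
January 1–22, 2186: 22 days.
Residual: 200 days.
Total: 4583 days.
4583 mod 7 = 5, so 5 days before Sunday is Tuesday.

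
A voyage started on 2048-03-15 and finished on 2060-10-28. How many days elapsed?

From March 15, 2048 to March 15, 2060: 12 years, of which 3 contain a Feb 29 — 9×365 + 3×366 = 4383 days.
March 2060: 31 − 15 = 16 days remain.
Then April (30), May (31), June (30), July (31), August (31), September (30): 30 + 31 + 30 + 31 + 31 + 30 = 183 days.
October 1–28, 2060: 28 days.
Residual: 227 days.
Total: 4610 days.

4610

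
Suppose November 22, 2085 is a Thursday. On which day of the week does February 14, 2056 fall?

Count forward from the earlier date (February 14, 2056) to the later (November 22, 2085):
From February 14, 2056 to February 14, 2085: 29 years, of which 8 contain a Feb 29 — 21×365 + 8×366 = 10593 days.
February 2085: 28 − 14 = 14 days remain (2085 is not a leap year, so February has 28 days).
Then March (31), April (30), May (31), June (30), July (31), August (31), September (30), October (31): 31 + 30 + 31 + 30 + 31 + 31 + 30 + 31 = 245 days.
November 1–22, 2085: 22 days.
Residual: 281 days.
Total: 10874 days.
10874 mod 7 = 3, so 3 days before Thursday is Monday.

Monday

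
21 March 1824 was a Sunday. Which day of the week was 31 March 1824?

Wednesday

Within March 1824: 31 − 21 = 10 days.
10 mod 7 = 3, so 3 days after Sunday is Wednesday.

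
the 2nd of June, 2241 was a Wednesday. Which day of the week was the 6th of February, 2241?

Saturday

Count forward from the earlier date (February 6, 2241) to the later (June 2, 2241):
February 2241: 28 − 6 = 22 days remain (2241 is not a leap year, so February has 28 days).
Then March (31), April (30), May (31): 31 + 30 + 31 = 92 days.
June 1–2, 2241: 2 days.
Total: 22 + 92 + 2 = 116 days.
116 mod 7 = 4, so 4 days before Wednesday is Saturday.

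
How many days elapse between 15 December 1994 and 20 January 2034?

Day-of-year of December 15, 1994: 349.
Day-of-year of January 20, 2034: 20.
1994 has 365 days, so 365 − 349 = 16 days remain in 1994.
Full years 1995–2033: 29 common + 10 leap = 29×365 + 10×366 = 14245 days.
Total: 16 + 14245 + 20 = 14281 days.

14281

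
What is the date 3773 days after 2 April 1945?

1 August 1955

Count 3773 days after April 2, 1945:
Day-of-year of April 2, 1945: 92.
Day-of-year of August 1, 1955: 213.
1945 has 365 days, so 365 − 92 = 273 days remain in 1945.
Full years 1946–1954: 7 common + 2 leap = 7×365 + 2×366 = 3287 days.
Total: 273 + 3287 + 213 = 3773 days.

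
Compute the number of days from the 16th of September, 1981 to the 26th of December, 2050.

From September 16, 1981 to September 16, 2050: 69 years, of which 17 contain a Feb 29 — 52×365 + 17×366 = 25202 days.
(2000 is a leap year (divisible by 400).)
September 2050: 30 − 16 = 14 days remain.
Then October (31), November (30): 31 + 30 = 61 days.
December 1–26, 2050: 26 days.
Residual: 101 days.
Total: 25303 days.

25303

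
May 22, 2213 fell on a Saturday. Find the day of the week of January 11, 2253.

Tuesday

Day-of-year of May 22, 2213: 142.
Day-of-year of January 11, 2253: 11.
2213 has 365 days, so 365 − 142 = 223 days remain in 2213.
Full years 2214–2252: 29 common + 10 leap = 29×365 + 10×366 = 14245 days.
Total: 223 + 14245 + 11 = 14479 days.
14479 mod 7 = 3, so 3 days after Saturday is Tuesday.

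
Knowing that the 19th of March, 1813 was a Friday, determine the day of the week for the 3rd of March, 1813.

Count forward from the earlier date (March 3, 1813) to the later (March 19, 1813):
Within March 1813: 19 − 3 = 16 days.
16 mod 7 = 2, so 2 days before Friday is Wednesday.

Wednesday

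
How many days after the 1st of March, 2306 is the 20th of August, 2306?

March 2306: 31 − 1 = 30 days remain.
Then April (30), May (31), June (30), July (31): 30 + 31 + 30 + 31 = 122 days.
August 1–20, 2306: 20 days.
Total: 30 + 122 + 20 = 172 days.

172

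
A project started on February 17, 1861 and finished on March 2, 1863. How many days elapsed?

743

February 17, 1861 → February 17, 1862: 365 days.
February 17, 1862 → February 17, 1863: 365 days.
February 1863: 28 − 17 = 11 days remain (1863 is not a leap year, so February has 28 days).
March 1–2, 1863: 2 days.
Residual: 13 days.
Total: 743 days.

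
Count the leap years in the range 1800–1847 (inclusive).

11

Years divisible by 4 in [1800, 1847]: 1800, 1804, 1808, 1812, 1816, 1820, 1824, 1828, 1832, 1836, 1840, 1844.
Of these, 1800 is divisible by 100 but not 400, so not leap.
Leap years: 12 − 1 = 11.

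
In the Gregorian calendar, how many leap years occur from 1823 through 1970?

36

Years divisible by 4: 1824, 1828, …, 1968 — 37 in all.
Of these, 1900 is divisible by 100 but not 400, so not leap.
Leap years: 37 − 1 = 36.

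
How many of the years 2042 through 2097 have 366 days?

14

Years divisible by 4: 2044, 2048, …, 2096 — 14 in all.
No century exceptions apply. Count: 14.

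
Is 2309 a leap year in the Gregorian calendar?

No

2309 is not a leap year.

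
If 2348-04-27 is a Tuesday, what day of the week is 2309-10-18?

Monday

Count forward from the earlier date (October 18, 2309) to the later (April 27, 2348):
Day-of-year of October 18, 2309: 291.
Day-of-year of April 27, 2348: 118.
2309 has 365 days, so 365 − 291 = 74 days remain in 2309.
Full years 2310–2347: 29 common + 9 leap = 29×365 + 9×366 = 13879 days.
Total: 74 + 13879 + 118 = 14071 days.
14071 mod 7 = 1, so 1 day before Tuesday is Monday.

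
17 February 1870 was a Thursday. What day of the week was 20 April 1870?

February 1870: 28 − 17 = 11 days remain (1870 is not a leap year, so February has 28 days).
Then March (31): 31 days.
April 1–20, 1870: 20 days.
Total: 11 + 31 + 20 = 62 days.
62 mod 7 = 6, so 6 days after Thursday is Wednesday.

Wednesday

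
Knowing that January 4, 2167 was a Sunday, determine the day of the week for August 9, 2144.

Sunday

Count forward from the earlier date (August 9, 2144) to the later (January 4, 2167):
Day-of-year of August 9, 2144: 222.
Day-of-year of January 4, 2167: 4.
2144 has 366 days, so 366 − 222 = 144 days remain in 2144.
Full years 2145–2166: 17 common + 5 leap = 17×365 + 5×366 = 8035 days.
Total: 144 + 8035 + 4 = 8183 days.
8183 is a multiple of 7, so August 9, 2144 falls on the same weekday: Sunday.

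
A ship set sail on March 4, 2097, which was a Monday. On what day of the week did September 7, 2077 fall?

Tuesday

Count forward from the earlier date (September 7, 2077) to the later (March 4, 2097):
From September 7, 2077 to September 7, 2096: 19 years, of which 5 contain a Feb 29 — 14×365 + 5×366 = 6940 days.
September 2096: 30 − 7 = 23 days remain.
Then October (31), November (30), December (31), January (31), February 2097 (28): 31 + 30 + 31 + 31 + 28 = 151 days.
March 1–4, 2097: 4 days.
Residual: 178 days.
Total: 7118 days.
7118 mod 7 = 6, so 6 days before Monday is Tuesday.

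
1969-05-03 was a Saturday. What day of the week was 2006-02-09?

Day-of-year of May 3, 1969: 123.
Day-of-year of February 9, 2006: 40.
1969 has 365 days, so 365 − 123 = 242 days remain in 1969.
Full years 1970–2005: 27 common + 9 leap = 27×365 + 9×366 = 13149 days.
Total: 242 + 13149 + 40 = 13431 days.
13431 mod 7 = 5, so 5 days after Saturday is Thursday.

Thursday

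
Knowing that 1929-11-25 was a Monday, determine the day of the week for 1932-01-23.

November 25, 1929 → November 25, 1930: 365 days.
November 25, 1930 → November 25, 1931: 365 days.
November 1931: 30 − 25 = 5 days remain.
Then December (31): 31 days.
January 1–23, 1932: 23 days.
Residual: 59 days.
Total: 789 days.
789 mod 7 = 5, so 5 days after Monday is Saturday.

Saturday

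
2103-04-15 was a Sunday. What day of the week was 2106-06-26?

Day-of-year of April 15, 2103: 105.
Day-of-year of June 26, 2106: 177.
2103 has 365 days, so 365 − 105 = 260 days remain in 2103.
Full years: 2104: 366; 2105: 365. Sum = 731.
Total: 260 + 731 + 177 = 1168 days.
1168 mod 7 = 6, so 6 days after Sunday is Saturday.

Saturday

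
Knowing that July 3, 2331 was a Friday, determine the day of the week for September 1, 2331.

Tuesday

July 2331: 31 − 3 = 28 days remain.
Then August (31): 31 days.
September 1, 2331: 1 day.
Total: 28 + 31 + 1 = 60 days.
60 mod 7 = 4, so 4 days after Friday is Tuesday.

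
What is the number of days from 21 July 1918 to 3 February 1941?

Day-of-year of July 21, 1918: 202.
Day-of-year of February 3, 1941: 34.
1918 has 365 days, so 365 − 202 = 163 days remain in 1918.
Full years 1919–1940: 16 common + 6 leap = 16×365 + 6×366 = 8036 days.
Total: 163 + 8036 + 34 = 8233 days.

8233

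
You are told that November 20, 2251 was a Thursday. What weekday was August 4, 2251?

Monday

Count forward from the earlier date (August 4, 2251) to the later (November 20, 2251):
August 2251: 31 − 4 = 27 days remain.
Then September (30), October (31): 30 + 31 = 61 days.
November 1–20, 2251: 20 days.
Total: 27 + 61 + 20 = 108 days.
108 mod 7 = 3, so 3 days before Thursday is Monday.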